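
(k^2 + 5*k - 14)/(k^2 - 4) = (k + 7)/(k + 2)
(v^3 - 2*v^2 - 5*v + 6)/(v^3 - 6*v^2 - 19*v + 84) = (v^2 + v - 2)/(v^2 - 3*v - 28)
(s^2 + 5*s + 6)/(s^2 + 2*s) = (s + 3)/s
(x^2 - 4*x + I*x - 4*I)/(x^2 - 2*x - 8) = (x + I)/(x + 2)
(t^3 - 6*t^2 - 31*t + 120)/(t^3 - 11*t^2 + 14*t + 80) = (t^2 + 2*t - 15)/(t^2 - 3*t - 10)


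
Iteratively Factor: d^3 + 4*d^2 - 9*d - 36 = (d - 3)*(d^2 + 7*d + 12) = (d - 3)*(d + 3)*(d + 4)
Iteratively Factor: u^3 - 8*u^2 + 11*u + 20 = (u - 5)*(u^2 - 3*u - 4) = (u - 5)*(u + 1)*(u - 4)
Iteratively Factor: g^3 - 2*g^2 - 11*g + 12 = (g - 4)*(g^2 + 2*g - 3) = (g - 4)*(g - 1)*(g + 3)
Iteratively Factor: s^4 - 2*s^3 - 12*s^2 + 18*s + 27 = (s + 1)*(s^3 - 3*s^2 - 9*s + 27) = (s - 3)*(s + 1)*(s^2 - 9) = (s - 3)^2*(s + 1)*(s + 3)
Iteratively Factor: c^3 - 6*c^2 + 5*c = (c)*(c^2 - 6*c + 5) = c*(c - 5)*(c - 1)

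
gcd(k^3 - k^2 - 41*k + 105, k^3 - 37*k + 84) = k^2 + 4*k - 21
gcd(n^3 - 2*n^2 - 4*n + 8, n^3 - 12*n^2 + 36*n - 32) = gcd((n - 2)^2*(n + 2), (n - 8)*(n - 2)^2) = n^2 - 4*n + 4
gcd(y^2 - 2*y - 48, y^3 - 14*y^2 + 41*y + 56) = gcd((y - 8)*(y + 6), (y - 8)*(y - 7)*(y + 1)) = y - 8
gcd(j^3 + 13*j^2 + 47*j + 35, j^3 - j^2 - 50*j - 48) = j + 1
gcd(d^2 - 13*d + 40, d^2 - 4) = 1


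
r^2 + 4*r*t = r*(r + 4*t)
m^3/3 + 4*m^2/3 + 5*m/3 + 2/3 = (m/3 + 1/3)*(m + 1)*(m + 2)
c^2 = c^2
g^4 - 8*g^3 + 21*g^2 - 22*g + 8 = (g - 4)*(g - 2)*(g - 1)^2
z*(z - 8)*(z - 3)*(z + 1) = z^4 - 10*z^3 + 13*z^2 + 24*z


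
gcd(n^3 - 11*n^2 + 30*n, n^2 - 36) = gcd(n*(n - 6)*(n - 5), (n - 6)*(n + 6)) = n - 6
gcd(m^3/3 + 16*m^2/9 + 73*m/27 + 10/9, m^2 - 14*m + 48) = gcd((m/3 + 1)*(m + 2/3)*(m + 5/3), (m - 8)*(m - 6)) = 1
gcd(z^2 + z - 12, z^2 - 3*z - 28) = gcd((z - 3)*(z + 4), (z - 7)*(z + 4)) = z + 4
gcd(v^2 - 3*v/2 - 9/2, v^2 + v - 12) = v - 3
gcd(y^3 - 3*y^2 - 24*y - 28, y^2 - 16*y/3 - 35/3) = y - 7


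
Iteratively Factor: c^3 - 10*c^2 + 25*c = (c - 5)*(c^2 - 5*c) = (c - 5)^2*(c)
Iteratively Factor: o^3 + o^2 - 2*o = (o - 1)*(o^2 + 2*o) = o*(o - 1)*(o + 2)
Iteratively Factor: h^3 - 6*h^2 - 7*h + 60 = (h - 4)*(h^2 - 2*h - 15) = (h - 5)*(h - 4)*(h + 3)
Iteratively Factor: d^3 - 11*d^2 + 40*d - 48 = (d - 4)*(d^2 - 7*d + 12) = (d - 4)*(d - 3)*(d - 4)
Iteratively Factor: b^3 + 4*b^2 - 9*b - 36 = (b + 4)*(b^2 - 9) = (b - 3)*(b + 4)*(b + 3)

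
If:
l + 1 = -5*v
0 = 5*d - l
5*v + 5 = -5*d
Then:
No Solution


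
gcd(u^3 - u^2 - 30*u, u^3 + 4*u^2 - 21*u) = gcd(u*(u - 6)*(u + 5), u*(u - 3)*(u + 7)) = u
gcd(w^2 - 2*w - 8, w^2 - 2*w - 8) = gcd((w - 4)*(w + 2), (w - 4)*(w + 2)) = w^2 - 2*w - 8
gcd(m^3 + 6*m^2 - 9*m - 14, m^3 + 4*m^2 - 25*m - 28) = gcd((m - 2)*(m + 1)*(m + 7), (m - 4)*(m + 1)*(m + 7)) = m^2 + 8*m + 7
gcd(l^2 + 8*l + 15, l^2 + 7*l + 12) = l + 3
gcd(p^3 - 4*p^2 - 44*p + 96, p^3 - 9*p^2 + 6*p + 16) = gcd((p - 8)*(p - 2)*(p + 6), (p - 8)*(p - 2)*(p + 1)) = p^2 - 10*p + 16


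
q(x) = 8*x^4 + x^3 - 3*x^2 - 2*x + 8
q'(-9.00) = -23033.00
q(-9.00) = 51542.00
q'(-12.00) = -54794.00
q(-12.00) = 163760.00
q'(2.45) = 471.90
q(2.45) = 288.04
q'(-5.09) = -4113.65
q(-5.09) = 5178.42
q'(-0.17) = -1.05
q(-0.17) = 8.26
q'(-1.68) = -135.19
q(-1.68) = 61.88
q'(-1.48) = -90.29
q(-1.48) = 39.53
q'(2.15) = 317.00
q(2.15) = 170.71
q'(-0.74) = -8.88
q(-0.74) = 9.83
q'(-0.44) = -1.51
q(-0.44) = 8.51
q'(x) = 32*x^3 + 3*x^2 - 6*x - 2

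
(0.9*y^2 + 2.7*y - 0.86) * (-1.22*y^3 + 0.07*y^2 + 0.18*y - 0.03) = -1.098*y^5 - 3.231*y^4 + 1.4002*y^3 + 0.3988*y^2 - 0.2358*y + 0.0258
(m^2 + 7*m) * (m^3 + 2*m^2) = m^5 + 9*m^4 + 14*m^3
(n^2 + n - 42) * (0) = 0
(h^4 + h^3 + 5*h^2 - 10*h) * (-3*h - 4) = -3*h^5 - 7*h^4 - 19*h^3 + 10*h^2 + 40*h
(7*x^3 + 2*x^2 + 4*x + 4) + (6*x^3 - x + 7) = 13*x^3 + 2*x^2 + 3*x + 11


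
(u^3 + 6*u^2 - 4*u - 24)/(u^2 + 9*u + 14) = (u^2 + 4*u - 12)/(u + 7)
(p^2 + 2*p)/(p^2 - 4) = p/(p - 2)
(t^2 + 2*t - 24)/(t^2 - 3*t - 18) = (-t^2 - 2*t + 24)/(-t^2 + 3*t + 18)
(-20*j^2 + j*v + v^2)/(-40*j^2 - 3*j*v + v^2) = (-4*j + v)/(-8*j + v)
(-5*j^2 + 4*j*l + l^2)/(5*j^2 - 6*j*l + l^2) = (-5*j - l)/(5*j - l)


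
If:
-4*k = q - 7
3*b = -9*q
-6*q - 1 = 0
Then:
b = 1/2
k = 43/24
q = -1/6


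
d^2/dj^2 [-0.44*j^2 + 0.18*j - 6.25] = -0.880000000000000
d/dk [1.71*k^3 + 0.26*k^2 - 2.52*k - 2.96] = 5.13*k^2 + 0.52*k - 2.52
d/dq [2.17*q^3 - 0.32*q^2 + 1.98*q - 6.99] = 6.51*q^2 - 0.64*q + 1.98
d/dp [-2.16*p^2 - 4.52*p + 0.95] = -4.32*p - 4.52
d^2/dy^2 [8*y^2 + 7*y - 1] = 16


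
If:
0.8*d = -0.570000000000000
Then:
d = -0.71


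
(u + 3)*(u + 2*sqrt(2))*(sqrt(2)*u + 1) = sqrt(2)*u^3 + 3*sqrt(2)*u^2 + 5*u^2 + 2*sqrt(2)*u + 15*u + 6*sqrt(2)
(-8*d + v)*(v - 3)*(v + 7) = -8*d*v^2 - 32*d*v + 168*d + v^3 + 4*v^2 - 21*v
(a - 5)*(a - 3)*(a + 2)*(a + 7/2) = a^4 - 5*a^3/2 - 22*a^2 + 53*a/2 + 105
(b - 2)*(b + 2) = b^2 - 4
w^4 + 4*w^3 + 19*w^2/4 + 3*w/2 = w*(w + 1/2)*(w + 3/2)*(w + 2)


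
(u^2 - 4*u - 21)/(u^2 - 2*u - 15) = (u - 7)/(u - 5)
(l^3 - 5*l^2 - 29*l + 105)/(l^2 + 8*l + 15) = (l^2 - 10*l + 21)/(l + 3)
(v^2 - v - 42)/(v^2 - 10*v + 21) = (v + 6)/(v - 3)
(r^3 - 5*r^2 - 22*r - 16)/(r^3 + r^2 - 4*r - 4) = (r - 8)/(r - 2)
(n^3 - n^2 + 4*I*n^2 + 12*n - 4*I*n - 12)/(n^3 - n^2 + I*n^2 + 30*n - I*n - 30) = (n - 2*I)/(n - 5*I)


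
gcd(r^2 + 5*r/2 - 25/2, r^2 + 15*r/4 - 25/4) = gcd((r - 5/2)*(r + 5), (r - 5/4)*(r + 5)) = r + 5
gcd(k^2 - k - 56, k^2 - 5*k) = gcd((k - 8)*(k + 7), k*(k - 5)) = 1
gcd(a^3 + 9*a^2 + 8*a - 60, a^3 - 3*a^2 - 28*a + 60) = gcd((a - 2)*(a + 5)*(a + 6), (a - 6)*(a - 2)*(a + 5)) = a^2 + 3*a - 10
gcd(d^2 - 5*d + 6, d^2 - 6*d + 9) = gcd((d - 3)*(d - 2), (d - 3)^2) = d - 3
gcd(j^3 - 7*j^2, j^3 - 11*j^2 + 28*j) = j^2 - 7*j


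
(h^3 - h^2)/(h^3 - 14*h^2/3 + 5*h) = 3*h*(h - 1)/(3*h^2 - 14*h + 15)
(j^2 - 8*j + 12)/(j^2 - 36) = (j - 2)/(j + 6)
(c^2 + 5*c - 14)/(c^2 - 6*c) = (c^2 + 5*c - 14)/(c*(c - 6))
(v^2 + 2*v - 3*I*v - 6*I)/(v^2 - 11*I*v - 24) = (v + 2)/(v - 8*I)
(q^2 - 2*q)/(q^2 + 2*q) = (q - 2)/(q + 2)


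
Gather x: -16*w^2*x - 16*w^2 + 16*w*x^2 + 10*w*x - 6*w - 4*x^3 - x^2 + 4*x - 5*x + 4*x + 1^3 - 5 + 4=-16*w^2 - 6*w - 4*x^3 + x^2*(16*w - 1) + x*(-16*w^2 + 10*w + 3)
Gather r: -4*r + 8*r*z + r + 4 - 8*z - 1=r*(8*z - 3) - 8*z + 3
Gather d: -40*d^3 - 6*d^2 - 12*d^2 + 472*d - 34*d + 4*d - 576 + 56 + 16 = -40*d^3 - 18*d^2 + 442*d - 504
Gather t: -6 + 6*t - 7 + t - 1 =7*t - 14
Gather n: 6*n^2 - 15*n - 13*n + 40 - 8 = 6*n^2 - 28*n + 32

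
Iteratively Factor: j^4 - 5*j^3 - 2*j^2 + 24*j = (j + 2)*(j^3 - 7*j^2 + 12*j) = j*(j + 2)*(j^2 - 7*j + 12) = j*(j - 3)*(j + 2)*(j - 4)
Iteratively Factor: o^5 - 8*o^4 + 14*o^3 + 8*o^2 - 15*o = (o + 1)*(o^4 - 9*o^3 + 23*o^2 - 15*o) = (o - 1)*(o + 1)*(o^3 - 8*o^2 + 15*o) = o*(o - 1)*(o + 1)*(o^2 - 8*o + 15) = o*(o - 5)*(o - 1)*(o + 1)*(o - 3)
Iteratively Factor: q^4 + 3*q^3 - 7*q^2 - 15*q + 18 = (q + 3)*(q^3 - 7*q + 6) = (q + 3)^2*(q^2 - 3*q + 2) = (q - 2)*(q + 3)^2*(q - 1)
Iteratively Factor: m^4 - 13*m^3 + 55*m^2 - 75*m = (m)*(m^3 - 13*m^2 + 55*m - 75) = m*(m - 5)*(m^2 - 8*m + 15) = m*(m - 5)^2*(m - 3)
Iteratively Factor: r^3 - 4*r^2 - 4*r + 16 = (r + 2)*(r^2 - 6*r + 8) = (r - 2)*(r + 2)*(r - 4)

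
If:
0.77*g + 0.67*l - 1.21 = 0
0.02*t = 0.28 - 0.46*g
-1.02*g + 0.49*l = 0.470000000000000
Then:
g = 0.26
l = 1.50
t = 7.97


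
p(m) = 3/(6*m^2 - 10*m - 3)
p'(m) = 3*(10 - 12*m)/(6*m^2 - 10*m - 3)^2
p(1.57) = -0.77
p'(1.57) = -1.73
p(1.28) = -0.50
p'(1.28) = -0.45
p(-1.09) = 0.20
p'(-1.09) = 0.31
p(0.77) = -0.42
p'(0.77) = 0.04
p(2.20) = 0.74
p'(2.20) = -3.01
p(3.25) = 0.11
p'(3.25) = -0.11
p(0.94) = -0.42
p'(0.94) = -0.08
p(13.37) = 0.00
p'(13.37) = -0.00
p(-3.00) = 0.04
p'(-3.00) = 0.02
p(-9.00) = 0.01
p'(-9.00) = 0.00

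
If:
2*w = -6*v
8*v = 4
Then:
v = 1/2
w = -3/2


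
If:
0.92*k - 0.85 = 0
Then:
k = 0.92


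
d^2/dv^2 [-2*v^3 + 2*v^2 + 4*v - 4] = 4 - 12*v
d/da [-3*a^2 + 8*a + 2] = 8 - 6*a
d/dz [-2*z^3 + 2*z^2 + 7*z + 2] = -6*z^2 + 4*z + 7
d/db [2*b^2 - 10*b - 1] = 4*b - 10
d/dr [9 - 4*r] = -4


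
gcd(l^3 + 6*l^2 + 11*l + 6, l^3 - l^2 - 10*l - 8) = l^2 + 3*l + 2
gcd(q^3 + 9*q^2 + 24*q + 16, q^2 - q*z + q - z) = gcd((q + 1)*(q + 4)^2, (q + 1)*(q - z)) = q + 1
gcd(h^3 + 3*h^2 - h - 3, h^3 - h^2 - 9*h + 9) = h^2 + 2*h - 3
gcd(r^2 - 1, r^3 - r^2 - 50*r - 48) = r + 1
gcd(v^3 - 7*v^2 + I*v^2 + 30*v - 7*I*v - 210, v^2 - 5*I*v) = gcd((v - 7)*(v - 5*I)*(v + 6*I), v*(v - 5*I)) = v - 5*I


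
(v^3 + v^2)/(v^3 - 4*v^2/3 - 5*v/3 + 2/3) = 3*v^2/(3*v^2 - 7*v + 2)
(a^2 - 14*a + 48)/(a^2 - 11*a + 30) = (a - 8)/(a - 5)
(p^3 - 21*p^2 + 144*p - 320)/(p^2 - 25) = (p^2 - 16*p + 64)/(p + 5)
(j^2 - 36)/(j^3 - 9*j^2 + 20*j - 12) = (j + 6)/(j^2 - 3*j + 2)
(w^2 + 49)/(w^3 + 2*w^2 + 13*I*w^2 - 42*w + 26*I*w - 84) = (w - 7*I)/(w^2 + w*(2 + 6*I) + 12*I)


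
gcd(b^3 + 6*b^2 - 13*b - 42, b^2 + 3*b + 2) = b + 2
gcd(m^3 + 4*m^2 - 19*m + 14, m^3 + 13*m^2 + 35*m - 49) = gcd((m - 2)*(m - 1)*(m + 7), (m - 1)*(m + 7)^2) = m^2 + 6*m - 7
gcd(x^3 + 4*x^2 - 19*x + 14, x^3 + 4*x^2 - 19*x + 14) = x^3 + 4*x^2 - 19*x + 14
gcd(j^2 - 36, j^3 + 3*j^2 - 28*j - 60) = j + 6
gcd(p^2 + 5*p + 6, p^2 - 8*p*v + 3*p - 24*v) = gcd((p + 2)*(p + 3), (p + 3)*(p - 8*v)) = p + 3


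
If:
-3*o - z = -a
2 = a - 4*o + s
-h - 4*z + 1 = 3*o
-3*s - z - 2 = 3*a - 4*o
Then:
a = 5*z/8 - 3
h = 4 - 29*z/8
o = -z/8 - 1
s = 1 - 9*z/8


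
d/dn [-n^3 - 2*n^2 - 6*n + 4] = -3*n^2 - 4*n - 6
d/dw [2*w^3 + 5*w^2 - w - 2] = 6*w^2 + 10*w - 1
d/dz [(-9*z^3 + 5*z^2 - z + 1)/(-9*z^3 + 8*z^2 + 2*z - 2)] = 9*z*(-3*z^3 - 6*z^2 + 11*z - 4)/(81*z^6 - 144*z^5 + 28*z^4 + 68*z^3 - 28*z^2 - 8*z + 4)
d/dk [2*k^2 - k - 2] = 4*k - 1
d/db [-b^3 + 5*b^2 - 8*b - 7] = -3*b^2 + 10*b - 8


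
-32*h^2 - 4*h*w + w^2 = (-8*h + w)*(4*h + w)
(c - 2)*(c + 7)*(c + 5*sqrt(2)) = c^3 + 5*c^2 + 5*sqrt(2)*c^2 - 14*c + 25*sqrt(2)*c - 70*sqrt(2)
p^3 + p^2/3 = p^2*(p + 1/3)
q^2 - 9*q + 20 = (q - 5)*(q - 4)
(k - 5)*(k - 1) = k^2 - 6*k + 5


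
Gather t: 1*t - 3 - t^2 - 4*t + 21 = -t^2 - 3*t + 18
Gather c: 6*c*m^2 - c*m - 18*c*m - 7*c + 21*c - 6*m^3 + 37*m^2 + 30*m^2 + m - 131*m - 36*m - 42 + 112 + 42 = c*(6*m^2 - 19*m + 14) - 6*m^3 + 67*m^2 - 166*m + 112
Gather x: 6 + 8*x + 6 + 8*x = 16*x + 12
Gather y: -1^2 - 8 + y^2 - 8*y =y^2 - 8*y - 9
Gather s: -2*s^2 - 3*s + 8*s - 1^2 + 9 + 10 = -2*s^2 + 5*s + 18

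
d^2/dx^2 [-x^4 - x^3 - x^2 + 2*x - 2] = -12*x^2 - 6*x - 2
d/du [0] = 0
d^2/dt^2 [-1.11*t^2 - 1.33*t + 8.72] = -2.22000000000000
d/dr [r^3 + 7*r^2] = r*(3*r + 14)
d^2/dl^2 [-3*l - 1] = 0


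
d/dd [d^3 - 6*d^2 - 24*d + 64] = 3*d^2 - 12*d - 24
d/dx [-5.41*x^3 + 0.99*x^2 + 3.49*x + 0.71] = -16.23*x^2 + 1.98*x + 3.49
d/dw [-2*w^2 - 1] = -4*w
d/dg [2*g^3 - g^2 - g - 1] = 6*g^2 - 2*g - 1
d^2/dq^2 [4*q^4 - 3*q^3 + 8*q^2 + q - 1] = 48*q^2 - 18*q + 16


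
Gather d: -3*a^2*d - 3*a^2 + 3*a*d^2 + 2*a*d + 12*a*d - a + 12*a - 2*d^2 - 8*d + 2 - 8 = -3*a^2 + 11*a + d^2*(3*a - 2) + d*(-3*a^2 + 14*a - 8) - 6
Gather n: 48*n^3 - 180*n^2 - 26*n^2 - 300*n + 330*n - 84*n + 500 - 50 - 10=48*n^3 - 206*n^2 - 54*n + 440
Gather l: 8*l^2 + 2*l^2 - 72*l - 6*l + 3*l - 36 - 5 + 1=10*l^2 - 75*l - 40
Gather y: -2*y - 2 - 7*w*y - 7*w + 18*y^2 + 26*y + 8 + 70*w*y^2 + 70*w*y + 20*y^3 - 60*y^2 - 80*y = -7*w + 20*y^3 + y^2*(70*w - 42) + y*(63*w - 56) + 6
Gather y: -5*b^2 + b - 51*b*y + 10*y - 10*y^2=-5*b^2 + b - 10*y^2 + y*(10 - 51*b)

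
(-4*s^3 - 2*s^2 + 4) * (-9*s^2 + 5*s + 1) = 36*s^5 - 2*s^4 - 14*s^3 - 38*s^2 + 20*s + 4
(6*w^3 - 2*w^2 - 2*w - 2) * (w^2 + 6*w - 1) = 6*w^5 + 34*w^4 - 20*w^3 - 12*w^2 - 10*w + 2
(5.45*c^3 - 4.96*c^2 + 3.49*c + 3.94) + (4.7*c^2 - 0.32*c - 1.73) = 5.45*c^3 - 0.26*c^2 + 3.17*c + 2.21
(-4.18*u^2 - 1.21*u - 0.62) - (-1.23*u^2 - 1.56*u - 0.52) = -2.95*u^2 + 0.35*u - 0.1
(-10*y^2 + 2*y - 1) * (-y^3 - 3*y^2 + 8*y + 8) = 10*y^5 + 28*y^4 - 85*y^3 - 61*y^2 + 8*y - 8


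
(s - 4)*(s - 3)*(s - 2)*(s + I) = s^4 - 9*s^3 + I*s^3 + 26*s^2 - 9*I*s^2 - 24*s + 26*I*s - 24*I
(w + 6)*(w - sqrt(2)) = w^2 - sqrt(2)*w + 6*w - 6*sqrt(2)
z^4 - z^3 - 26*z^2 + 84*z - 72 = (z - 3)*(z - 2)^2*(z + 6)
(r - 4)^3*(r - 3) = r^4 - 15*r^3 + 84*r^2 - 208*r + 192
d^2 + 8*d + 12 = (d + 2)*(d + 6)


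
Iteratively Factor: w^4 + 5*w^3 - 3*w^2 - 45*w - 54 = (w - 3)*(w^3 + 8*w^2 + 21*w + 18) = (w - 3)*(w + 3)*(w^2 + 5*w + 6) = (w - 3)*(w + 3)^2*(w + 2)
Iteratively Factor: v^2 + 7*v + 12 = (v + 4)*(v + 3)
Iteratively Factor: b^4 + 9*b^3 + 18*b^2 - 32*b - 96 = (b - 2)*(b^3 + 11*b^2 + 40*b + 48) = (b - 2)*(b + 4)*(b^2 + 7*b + 12) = (b - 2)*(b + 3)*(b + 4)*(b + 4)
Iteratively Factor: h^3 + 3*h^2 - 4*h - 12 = (h - 2)*(h^2 + 5*h + 6) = (h - 2)*(h + 2)*(h + 3)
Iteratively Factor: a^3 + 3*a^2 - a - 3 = (a + 1)*(a^2 + 2*a - 3) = (a + 1)*(a + 3)*(a - 1)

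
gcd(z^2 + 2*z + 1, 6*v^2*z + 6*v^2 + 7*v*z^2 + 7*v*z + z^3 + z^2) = z + 1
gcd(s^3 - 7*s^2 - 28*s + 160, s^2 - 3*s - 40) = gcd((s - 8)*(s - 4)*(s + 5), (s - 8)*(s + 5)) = s^2 - 3*s - 40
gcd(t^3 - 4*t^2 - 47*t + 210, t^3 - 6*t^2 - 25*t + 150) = t^2 - 11*t + 30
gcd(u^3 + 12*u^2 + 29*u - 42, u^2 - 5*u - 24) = 1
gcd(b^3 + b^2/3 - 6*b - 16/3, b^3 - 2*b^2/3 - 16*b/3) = b^2 - 2*b/3 - 16/3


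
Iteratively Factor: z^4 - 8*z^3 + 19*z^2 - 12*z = (z - 3)*(z^3 - 5*z^2 + 4*z) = z*(z - 3)*(z^2 - 5*z + 4) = z*(z - 4)*(z - 3)*(z - 1)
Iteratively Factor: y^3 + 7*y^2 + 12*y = (y + 4)*(y^2 + 3*y) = (y + 3)*(y + 4)*(y)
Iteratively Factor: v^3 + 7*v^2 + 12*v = (v + 3)*(v^2 + 4*v) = v*(v + 3)*(v + 4)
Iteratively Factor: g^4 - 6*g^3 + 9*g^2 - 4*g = (g)*(g^3 - 6*g^2 + 9*g - 4) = g*(g - 4)*(g^2 - 2*g + 1) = g*(g - 4)*(g - 1)*(g - 1)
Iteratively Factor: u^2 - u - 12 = (u + 3)*(u - 4)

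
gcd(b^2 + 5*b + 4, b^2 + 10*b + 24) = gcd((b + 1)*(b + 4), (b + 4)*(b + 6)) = b + 4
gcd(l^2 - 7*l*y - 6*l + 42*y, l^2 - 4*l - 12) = l - 6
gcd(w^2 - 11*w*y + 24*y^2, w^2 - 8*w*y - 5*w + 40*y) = -w + 8*y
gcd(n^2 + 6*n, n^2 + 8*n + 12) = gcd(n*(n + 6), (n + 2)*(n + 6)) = n + 6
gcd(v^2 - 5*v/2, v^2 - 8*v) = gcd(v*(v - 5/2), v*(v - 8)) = v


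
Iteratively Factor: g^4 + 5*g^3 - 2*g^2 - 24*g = (g + 4)*(g^3 + g^2 - 6*g) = (g + 3)*(g + 4)*(g^2 - 2*g) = (g - 2)*(g + 3)*(g + 4)*(g)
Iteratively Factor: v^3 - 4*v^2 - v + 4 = (v - 4)*(v^2 - 1) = (v - 4)*(v + 1)*(v - 1)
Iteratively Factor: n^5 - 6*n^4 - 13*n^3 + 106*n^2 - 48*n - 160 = (n - 5)*(n^4 - n^3 - 18*n^2 + 16*n + 32) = (n - 5)*(n - 2)*(n^3 + n^2 - 16*n - 16) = (n - 5)*(n - 2)*(n + 4)*(n^2 - 3*n - 4) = (n - 5)*(n - 4)*(n - 2)*(n + 4)*(n + 1)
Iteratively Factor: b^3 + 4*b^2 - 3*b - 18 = (b + 3)*(b^2 + b - 6) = (b + 3)^2*(b - 2)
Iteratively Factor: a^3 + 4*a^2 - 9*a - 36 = (a - 3)*(a^2 + 7*a + 12) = (a - 3)*(a + 3)*(a + 4)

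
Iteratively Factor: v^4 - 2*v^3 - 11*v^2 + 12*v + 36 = (v - 3)*(v^3 + v^2 - 8*v - 12) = (v - 3)^2*(v^2 + 4*v + 4) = (v - 3)^2*(v + 2)*(v + 2)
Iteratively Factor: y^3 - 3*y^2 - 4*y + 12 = (y - 3)*(y^2 - 4) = (y - 3)*(y - 2)*(y + 2)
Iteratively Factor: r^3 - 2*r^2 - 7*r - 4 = (r + 1)*(r^2 - 3*r - 4) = (r - 4)*(r + 1)*(r + 1)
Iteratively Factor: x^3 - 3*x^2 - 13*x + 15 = (x - 5)*(x^2 + 2*x - 3) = (x - 5)*(x + 3)*(x - 1)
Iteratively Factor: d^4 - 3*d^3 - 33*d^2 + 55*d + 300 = (d + 4)*(d^3 - 7*d^2 - 5*d + 75) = (d - 5)*(d + 4)*(d^2 - 2*d - 15) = (d - 5)^2*(d + 4)*(d + 3)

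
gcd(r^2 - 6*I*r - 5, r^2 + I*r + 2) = r - I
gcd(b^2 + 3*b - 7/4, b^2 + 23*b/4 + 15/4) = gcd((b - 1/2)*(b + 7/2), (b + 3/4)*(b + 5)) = 1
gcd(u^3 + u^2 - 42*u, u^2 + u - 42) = u^2 + u - 42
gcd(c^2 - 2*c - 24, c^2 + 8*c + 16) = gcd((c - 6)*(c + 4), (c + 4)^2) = c + 4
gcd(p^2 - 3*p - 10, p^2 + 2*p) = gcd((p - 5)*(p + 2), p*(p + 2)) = p + 2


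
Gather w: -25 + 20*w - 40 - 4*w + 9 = 16*w - 56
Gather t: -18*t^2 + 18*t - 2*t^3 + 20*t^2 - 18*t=-2*t^3 + 2*t^2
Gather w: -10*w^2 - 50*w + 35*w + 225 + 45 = -10*w^2 - 15*w + 270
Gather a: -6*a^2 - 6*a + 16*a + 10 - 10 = -6*a^2 + 10*a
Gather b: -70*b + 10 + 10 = 20 - 70*b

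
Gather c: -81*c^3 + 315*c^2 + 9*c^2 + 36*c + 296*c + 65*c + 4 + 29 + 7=-81*c^3 + 324*c^2 + 397*c + 40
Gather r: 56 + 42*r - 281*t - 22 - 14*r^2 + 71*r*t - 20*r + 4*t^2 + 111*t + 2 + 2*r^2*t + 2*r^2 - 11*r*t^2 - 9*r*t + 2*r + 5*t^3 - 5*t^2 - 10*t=r^2*(2*t - 12) + r*(-11*t^2 + 62*t + 24) + 5*t^3 - t^2 - 180*t + 36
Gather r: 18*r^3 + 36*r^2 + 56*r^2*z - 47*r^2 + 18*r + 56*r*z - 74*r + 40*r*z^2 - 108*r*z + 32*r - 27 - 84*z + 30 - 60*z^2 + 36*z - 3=18*r^3 + r^2*(56*z - 11) + r*(40*z^2 - 52*z - 24) - 60*z^2 - 48*z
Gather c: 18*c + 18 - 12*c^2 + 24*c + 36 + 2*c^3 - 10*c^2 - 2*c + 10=2*c^3 - 22*c^2 + 40*c + 64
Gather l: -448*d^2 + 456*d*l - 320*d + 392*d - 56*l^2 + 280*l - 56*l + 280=-448*d^2 + 72*d - 56*l^2 + l*(456*d + 224) + 280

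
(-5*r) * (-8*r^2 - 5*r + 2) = 40*r^3 + 25*r^2 - 10*r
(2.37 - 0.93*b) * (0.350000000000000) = 0.8295 - 0.3255*b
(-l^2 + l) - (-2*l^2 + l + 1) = l^2 - 1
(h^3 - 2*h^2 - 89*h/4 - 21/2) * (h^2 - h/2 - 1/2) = h^5 - 5*h^4/2 - 87*h^3/4 + 13*h^2/8 + 131*h/8 + 21/4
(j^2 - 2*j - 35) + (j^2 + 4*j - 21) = 2*j^2 + 2*j - 56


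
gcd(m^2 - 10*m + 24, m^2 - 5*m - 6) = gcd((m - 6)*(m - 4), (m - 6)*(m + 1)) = m - 6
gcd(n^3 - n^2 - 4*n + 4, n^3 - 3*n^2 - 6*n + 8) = n^2 + n - 2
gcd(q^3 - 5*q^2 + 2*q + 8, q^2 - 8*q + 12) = q - 2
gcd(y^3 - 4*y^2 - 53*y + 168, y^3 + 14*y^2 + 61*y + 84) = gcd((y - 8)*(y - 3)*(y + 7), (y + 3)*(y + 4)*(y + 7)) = y + 7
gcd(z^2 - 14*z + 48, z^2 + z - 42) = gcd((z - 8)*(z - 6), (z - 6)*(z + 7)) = z - 6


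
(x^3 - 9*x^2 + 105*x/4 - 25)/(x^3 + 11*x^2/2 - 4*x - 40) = (x^2 - 13*x/2 + 10)/(x^2 + 8*x + 16)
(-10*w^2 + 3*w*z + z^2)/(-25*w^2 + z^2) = (-2*w + z)/(-5*w + z)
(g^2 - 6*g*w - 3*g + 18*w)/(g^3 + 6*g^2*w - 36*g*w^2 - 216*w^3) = (g - 3)/(g^2 + 12*g*w + 36*w^2)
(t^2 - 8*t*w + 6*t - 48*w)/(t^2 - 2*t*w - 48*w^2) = (t + 6)/(t + 6*w)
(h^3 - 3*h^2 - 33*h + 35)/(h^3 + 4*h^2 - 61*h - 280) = (h^2 - 8*h + 7)/(h^2 - h - 56)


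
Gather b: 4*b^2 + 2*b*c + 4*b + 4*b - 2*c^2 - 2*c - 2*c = 4*b^2 + b*(2*c + 8) - 2*c^2 - 4*c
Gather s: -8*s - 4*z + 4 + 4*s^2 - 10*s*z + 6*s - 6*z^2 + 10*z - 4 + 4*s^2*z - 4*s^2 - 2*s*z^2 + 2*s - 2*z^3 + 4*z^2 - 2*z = 4*s^2*z + s*(-2*z^2 - 10*z) - 2*z^3 - 2*z^2 + 4*z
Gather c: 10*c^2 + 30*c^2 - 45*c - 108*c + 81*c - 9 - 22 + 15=40*c^2 - 72*c - 16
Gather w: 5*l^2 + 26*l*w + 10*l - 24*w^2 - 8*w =5*l^2 + 10*l - 24*w^2 + w*(26*l - 8)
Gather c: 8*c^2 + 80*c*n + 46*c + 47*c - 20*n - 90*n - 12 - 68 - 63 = 8*c^2 + c*(80*n + 93) - 110*n - 143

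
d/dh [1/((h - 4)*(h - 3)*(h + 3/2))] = 2*(-6*h^2 + 22*h - 3)/(4*h^6 - 44*h^5 + 133*h^4 + 78*h^3 - 783*h^2 + 216*h + 1296)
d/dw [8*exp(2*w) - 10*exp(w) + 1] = (16*exp(w) - 10)*exp(w)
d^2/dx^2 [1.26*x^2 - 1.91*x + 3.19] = 2.52000000000000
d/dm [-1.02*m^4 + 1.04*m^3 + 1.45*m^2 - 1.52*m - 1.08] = -4.08*m^3 + 3.12*m^2 + 2.9*m - 1.52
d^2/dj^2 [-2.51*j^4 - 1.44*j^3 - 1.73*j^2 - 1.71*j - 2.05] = -30.12*j^2 - 8.64*j - 3.46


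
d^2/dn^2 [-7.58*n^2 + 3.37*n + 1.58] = -15.1600000000000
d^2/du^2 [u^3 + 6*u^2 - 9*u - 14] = 6*u + 12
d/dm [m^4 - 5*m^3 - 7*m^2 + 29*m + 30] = 4*m^3 - 15*m^2 - 14*m + 29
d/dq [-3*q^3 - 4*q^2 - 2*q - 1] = -9*q^2 - 8*q - 2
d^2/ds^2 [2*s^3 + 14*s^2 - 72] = 12*s + 28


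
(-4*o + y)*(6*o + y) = -24*o^2 + 2*o*y + y^2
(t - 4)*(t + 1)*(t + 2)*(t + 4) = t^4 + 3*t^3 - 14*t^2 - 48*t - 32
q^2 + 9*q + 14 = (q + 2)*(q + 7)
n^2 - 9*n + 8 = (n - 8)*(n - 1)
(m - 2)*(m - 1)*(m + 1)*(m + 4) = m^4 + 2*m^3 - 9*m^2 - 2*m + 8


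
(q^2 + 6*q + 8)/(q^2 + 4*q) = (q + 2)/q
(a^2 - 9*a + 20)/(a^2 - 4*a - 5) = (a - 4)/(a + 1)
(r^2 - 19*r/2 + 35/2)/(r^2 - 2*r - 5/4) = 2*(r - 7)/(2*r + 1)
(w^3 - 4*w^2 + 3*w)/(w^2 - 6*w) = (w^2 - 4*w + 3)/(w - 6)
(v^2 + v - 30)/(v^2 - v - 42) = (v - 5)/(v - 7)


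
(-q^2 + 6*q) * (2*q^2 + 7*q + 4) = -2*q^4 + 5*q^3 + 38*q^2 + 24*q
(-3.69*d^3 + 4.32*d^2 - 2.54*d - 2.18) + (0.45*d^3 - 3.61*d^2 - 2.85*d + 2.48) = -3.24*d^3 + 0.71*d^2 - 5.39*d + 0.3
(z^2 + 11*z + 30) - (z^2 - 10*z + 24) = 21*z + 6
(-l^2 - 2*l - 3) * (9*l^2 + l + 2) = -9*l^4 - 19*l^3 - 31*l^2 - 7*l - 6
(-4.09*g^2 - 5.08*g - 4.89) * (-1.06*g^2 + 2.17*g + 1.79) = 4.3354*g^4 - 3.4905*g^3 - 13.1613*g^2 - 19.7045*g - 8.7531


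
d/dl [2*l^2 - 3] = 4*l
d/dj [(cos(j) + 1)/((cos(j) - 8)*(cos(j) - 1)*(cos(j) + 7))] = (-5*cos(j) + cos(2*j) + cos(3*j) - 221)*sin(j)/(2*(cos(j) - 8)^2*(cos(j) - 1)^2*(cos(j) + 7)^2)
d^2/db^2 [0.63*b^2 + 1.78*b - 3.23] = 1.26000000000000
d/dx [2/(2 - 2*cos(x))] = -sin(x)/(cos(x) - 1)^2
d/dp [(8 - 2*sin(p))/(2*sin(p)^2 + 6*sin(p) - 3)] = 2*(2*sin(p)^2 - 16*sin(p) - 21)*cos(p)/(6*sin(p) - cos(2*p) - 2)^2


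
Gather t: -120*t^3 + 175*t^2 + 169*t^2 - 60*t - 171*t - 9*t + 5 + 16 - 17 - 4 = -120*t^3 + 344*t^2 - 240*t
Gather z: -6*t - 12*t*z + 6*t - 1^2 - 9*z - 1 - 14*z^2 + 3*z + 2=-14*z^2 + z*(-12*t - 6)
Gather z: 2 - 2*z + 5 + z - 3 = 4 - z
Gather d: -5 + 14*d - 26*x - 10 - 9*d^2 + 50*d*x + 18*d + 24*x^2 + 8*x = -9*d^2 + d*(50*x + 32) + 24*x^2 - 18*x - 15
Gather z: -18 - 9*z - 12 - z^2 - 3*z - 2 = -z^2 - 12*z - 32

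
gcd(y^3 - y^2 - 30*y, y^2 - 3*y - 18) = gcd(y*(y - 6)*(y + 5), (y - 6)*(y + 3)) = y - 6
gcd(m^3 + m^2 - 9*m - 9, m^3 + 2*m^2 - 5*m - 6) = m^2 + 4*m + 3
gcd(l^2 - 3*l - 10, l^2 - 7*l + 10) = l - 5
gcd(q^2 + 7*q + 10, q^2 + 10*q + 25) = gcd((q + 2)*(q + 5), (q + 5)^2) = q + 5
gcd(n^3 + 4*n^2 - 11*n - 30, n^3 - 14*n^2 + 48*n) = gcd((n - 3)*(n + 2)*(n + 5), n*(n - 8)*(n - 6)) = 1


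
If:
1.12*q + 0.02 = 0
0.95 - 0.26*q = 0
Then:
No Solution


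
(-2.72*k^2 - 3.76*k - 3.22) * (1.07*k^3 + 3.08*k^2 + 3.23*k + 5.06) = -2.9104*k^5 - 12.4008*k^4 - 23.8118*k^3 - 35.8256*k^2 - 29.4262*k - 16.2932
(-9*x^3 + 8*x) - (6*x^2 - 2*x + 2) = -9*x^3 - 6*x^2 + 10*x - 2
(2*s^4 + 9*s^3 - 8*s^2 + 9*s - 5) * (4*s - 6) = 8*s^5 + 24*s^4 - 86*s^3 + 84*s^2 - 74*s + 30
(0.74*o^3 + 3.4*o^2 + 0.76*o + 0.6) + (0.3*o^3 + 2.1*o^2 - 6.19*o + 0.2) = 1.04*o^3 + 5.5*o^2 - 5.43*o + 0.8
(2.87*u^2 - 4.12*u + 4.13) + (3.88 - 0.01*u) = 2.87*u^2 - 4.13*u + 8.01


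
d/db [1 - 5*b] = -5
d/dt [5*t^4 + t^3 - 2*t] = 20*t^3 + 3*t^2 - 2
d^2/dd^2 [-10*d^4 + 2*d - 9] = -120*d^2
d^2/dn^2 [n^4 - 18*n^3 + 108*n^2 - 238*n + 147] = 12*n^2 - 108*n + 216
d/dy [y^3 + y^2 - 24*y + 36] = 3*y^2 + 2*y - 24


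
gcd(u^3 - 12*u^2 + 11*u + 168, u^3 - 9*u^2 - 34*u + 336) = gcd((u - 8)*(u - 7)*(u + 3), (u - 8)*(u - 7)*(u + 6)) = u^2 - 15*u + 56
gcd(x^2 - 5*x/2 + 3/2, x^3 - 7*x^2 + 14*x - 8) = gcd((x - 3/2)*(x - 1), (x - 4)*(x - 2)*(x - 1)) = x - 1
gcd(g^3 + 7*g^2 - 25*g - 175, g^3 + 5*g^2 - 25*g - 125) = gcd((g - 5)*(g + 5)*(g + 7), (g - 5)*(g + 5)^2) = g^2 - 25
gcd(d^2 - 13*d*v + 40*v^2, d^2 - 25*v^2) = -d + 5*v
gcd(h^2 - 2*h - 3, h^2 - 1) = h + 1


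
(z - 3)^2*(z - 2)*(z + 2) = z^4 - 6*z^3 + 5*z^2 + 24*z - 36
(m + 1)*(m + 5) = m^2 + 6*m + 5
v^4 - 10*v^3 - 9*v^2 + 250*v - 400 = (v - 8)*(v - 5)*(v - 2)*(v + 5)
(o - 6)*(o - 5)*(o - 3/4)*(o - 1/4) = o^4 - 12*o^3 + 659*o^2/16 - 513*o/16 + 45/8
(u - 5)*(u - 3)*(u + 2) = u^3 - 6*u^2 - u + 30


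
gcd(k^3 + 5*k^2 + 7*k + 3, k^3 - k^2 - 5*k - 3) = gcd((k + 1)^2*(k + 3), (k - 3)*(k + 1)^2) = k^2 + 2*k + 1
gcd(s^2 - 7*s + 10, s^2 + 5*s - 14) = s - 2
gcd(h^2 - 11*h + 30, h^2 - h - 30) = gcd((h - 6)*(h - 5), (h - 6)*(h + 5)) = h - 6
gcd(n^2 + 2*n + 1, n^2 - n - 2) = n + 1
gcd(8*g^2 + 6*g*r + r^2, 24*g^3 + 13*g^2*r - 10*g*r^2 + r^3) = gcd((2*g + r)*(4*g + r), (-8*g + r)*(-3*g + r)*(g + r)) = 1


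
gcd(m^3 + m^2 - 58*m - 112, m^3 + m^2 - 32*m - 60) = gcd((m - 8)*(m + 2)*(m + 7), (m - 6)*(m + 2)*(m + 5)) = m + 2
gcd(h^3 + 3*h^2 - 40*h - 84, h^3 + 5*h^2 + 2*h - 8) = h + 2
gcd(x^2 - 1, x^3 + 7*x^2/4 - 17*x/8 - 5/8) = x - 1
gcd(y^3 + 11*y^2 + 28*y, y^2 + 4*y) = y^2 + 4*y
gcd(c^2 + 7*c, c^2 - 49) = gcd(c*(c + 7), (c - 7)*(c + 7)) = c + 7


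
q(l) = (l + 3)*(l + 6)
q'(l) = 2*l + 9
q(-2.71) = 0.95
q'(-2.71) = 3.58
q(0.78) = 25.63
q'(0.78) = 10.56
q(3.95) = 69.15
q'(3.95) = 16.90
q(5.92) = 106.33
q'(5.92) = 20.84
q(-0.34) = 15.06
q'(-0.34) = 8.32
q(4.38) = 76.60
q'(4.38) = 17.76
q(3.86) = 67.64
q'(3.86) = 16.72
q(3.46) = 61.11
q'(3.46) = 15.92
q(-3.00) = 0.00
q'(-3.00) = 3.00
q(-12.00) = 54.00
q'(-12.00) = -15.00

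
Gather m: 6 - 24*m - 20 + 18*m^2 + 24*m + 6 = 18*m^2 - 8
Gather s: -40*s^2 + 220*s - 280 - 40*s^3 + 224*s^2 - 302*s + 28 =-40*s^3 + 184*s^2 - 82*s - 252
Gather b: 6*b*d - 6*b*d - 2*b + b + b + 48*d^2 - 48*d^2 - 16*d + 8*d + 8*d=0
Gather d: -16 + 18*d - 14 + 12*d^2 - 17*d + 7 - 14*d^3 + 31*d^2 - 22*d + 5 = -14*d^3 + 43*d^2 - 21*d - 18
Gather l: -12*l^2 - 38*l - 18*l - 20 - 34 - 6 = -12*l^2 - 56*l - 60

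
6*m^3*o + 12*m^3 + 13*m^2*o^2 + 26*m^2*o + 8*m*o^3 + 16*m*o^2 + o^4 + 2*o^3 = (m + o)^2*(6*m + o)*(o + 2)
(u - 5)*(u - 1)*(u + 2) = u^3 - 4*u^2 - 7*u + 10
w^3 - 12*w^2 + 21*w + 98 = (w - 7)^2*(w + 2)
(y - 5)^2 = y^2 - 10*y + 25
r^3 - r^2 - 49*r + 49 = (r - 7)*(r - 1)*(r + 7)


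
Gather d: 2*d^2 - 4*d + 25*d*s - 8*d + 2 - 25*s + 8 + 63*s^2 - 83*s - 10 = 2*d^2 + d*(25*s - 12) + 63*s^2 - 108*s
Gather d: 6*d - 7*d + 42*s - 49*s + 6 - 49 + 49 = -d - 7*s + 6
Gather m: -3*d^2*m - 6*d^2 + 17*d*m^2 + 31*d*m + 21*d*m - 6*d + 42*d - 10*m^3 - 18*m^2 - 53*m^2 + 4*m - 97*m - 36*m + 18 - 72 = -6*d^2 + 36*d - 10*m^3 + m^2*(17*d - 71) + m*(-3*d^2 + 52*d - 129) - 54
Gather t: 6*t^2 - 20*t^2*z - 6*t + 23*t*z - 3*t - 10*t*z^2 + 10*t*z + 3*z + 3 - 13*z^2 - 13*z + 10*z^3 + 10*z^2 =t^2*(6 - 20*z) + t*(-10*z^2 + 33*z - 9) + 10*z^3 - 3*z^2 - 10*z + 3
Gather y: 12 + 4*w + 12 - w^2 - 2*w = -w^2 + 2*w + 24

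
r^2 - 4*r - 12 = (r - 6)*(r + 2)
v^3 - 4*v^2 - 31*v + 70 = (v - 7)*(v - 2)*(v + 5)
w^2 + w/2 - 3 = (w - 3/2)*(w + 2)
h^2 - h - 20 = (h - 5)*(h + 4)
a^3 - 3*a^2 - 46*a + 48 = (a - 8)*(a - 1)*(a + 6)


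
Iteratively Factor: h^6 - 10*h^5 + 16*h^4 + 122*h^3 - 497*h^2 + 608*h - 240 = (h + 4)*(h^5 - 14*h^4 + 72*h^3 - 166*h^2 + 167*h - 60) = (h - 1)*(h + 4)*(h^4 - 13*h^3 + 59*h^2 - 107*h + 60) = (h - 5)*(h - 1)*(h + 4)*(h^3 - 8*h^2 + 19*h - 12) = (h - 5)*(h - 1)^2*(h + 4)*(h^2 - 7*h + 12) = (h - 5)*(h - 4)*(h - 1)^2*(h + 4)*(h - 3)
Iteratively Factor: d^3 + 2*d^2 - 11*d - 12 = (d + 1)*(d^2 + d - 12) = (d - 3)*(d + 1)*(d + 4)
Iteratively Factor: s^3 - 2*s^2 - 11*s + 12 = (s + 3)*(s^2 - 5*s + 4) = (s - 4)*(s + 3)*(s - 1)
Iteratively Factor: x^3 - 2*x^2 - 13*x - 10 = (x + 2)*(x^2 - 4*x - 5) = (x + 1)*(x + 2)*(x - 5)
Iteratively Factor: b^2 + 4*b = (b)*(b + 4)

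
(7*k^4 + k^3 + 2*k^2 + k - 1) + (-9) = 7*k^4 + k^3 + 2*k^2 + k - 10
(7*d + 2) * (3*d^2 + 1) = 21*d^3 + 6*d^2 + 7*d + 2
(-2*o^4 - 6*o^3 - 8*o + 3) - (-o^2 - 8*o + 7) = -2*o^4 - 6*o^3 + o^2 - 4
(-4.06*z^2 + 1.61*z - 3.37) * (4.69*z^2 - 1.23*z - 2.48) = -19.0414*z^4 + 12.5447*z^3 - 7.7168*z^2 + 0.1523*z + 8.3576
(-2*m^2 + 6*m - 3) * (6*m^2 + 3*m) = -12*m^4 + 30*m^3 - 9*m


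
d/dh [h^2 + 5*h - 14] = 2*h + 5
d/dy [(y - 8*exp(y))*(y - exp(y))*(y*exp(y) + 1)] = (1 - exp(y))*(y - 8*exp(y))*(y*exp(y) + 1) + (y + 1)*(y - 8*exp(y))*(y - exp(y))*exp(y) - (y - exp(y))*(y*exp(y) + 1)*(8*exp(y) - 1)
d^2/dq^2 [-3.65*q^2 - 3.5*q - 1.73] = -7.30000000000000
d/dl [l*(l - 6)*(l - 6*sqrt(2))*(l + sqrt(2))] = 4*l^3 - 15*sqrt(2)*l^2 - 18*l^2 - 24*l + 60*sqrt(2)*l + 72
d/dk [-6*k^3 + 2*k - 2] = 2 - 18*k^2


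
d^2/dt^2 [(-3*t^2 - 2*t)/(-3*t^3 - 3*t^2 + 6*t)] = 2*(t^3 + 2*t^2 + 8*t + 4)/(t^6 + 3*t^5 - 3*t^4 - 11*t^3 + 6*t^2 + 12*t - 8)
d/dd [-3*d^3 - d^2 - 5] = d*(-9*d - 2)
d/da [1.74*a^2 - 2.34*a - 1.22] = 3.48*a - 2.34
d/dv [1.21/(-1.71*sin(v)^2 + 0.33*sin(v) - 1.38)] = (4.1382*sin(v) - 0.3993)*cos(v)/(1.71*sin(v)^2 - 0.33*sin(v) + 1.38)^2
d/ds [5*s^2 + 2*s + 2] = 10*s + 2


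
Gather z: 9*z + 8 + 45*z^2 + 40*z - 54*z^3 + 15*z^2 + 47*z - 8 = -54*z^3 + 60*z^2 + 96*z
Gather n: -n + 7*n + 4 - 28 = 6*n - 24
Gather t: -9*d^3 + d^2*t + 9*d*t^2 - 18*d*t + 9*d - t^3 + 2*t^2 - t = -9*d^3 + 9*d - t^3 + t^2*(9*d + 2) + t*(d^2 - 18*d - 1)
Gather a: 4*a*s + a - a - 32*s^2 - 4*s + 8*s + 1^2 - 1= 4*a*s - 32*s^2 + 4*s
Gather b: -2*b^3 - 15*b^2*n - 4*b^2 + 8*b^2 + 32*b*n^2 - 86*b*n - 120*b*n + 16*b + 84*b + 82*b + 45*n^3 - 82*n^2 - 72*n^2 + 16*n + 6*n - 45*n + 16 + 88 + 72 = -2*b^3 + b^2*(4 - 15*n) + b*(32*n^2 - 206*n + 182) + 45*n^3 - 154*n^2 - 23*n + 176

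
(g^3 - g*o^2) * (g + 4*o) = g^4 + 4*g^3*o - g^2*o^2 - 4*g*o^3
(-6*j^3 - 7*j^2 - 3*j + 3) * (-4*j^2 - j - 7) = 24*j^5 + 34*j^4 + 61*j^3 + 40*j^2 + 18*j - 21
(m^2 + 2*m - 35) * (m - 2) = m^3 - 39*m + 70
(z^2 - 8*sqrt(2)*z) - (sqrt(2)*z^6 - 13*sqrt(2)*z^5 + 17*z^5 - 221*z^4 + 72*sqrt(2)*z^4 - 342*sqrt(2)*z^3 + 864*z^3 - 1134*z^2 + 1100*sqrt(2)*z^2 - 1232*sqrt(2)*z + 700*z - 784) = -sqrt(2)*z^6 - 17*z^5 + 13*sqrt(2)*z^5 - 72*sqrt(2)*z^4 + 221*z^4 - 864*z^3 + 342*sqrt(2)*z^3 - 1100*sqrt(2)*z^2 + 1135*z^2 - 700*z + 1224*sqrt(2)*z + 784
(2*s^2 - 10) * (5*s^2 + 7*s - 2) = 10*s^4 + 14*s^3 - 54*s^2 - 70*s + 20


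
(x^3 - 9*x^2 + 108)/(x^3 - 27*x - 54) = (x - 6)/(x + 3)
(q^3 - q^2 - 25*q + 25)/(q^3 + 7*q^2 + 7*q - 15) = (q - 5)/(q + 3)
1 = 1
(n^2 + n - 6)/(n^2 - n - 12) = (n - 2)/(n - 4)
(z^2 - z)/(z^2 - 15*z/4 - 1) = 4*z*(1 - z)/(-4*z^2 + 15*z + 4)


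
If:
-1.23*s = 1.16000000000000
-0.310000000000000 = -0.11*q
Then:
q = 2.82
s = -0.94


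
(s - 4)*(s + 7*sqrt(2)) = s^2 - 4*s + 7*sqrt(2)*s - 28*sqrt(2)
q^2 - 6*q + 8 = (q - 4)*(q - 2)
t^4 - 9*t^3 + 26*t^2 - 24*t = t*(t - 4)*(t - 3)*(t - 2)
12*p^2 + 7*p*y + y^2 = (3*p + y)*(4*p + y)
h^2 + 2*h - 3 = (h - 1)*(h + 3)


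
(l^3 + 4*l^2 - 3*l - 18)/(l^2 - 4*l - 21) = (l^2 + l - 6)/(l - 7)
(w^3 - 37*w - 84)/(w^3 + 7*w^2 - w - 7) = (w^3 - 37*w - 84)/(w^3 + 7*w^2 - w - 7)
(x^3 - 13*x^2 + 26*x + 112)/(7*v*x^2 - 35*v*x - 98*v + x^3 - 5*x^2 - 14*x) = (x - 8)/(7*v + x)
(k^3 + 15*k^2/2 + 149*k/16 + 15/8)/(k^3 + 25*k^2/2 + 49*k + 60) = (16*k^2 + 24*k + 5)/(8*(2*k^2 + 13*k + 20))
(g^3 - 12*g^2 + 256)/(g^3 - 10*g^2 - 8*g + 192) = (g - 8)/(g - 6)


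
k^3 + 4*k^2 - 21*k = k*(k - 3)*(k + 7)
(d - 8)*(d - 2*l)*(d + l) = d^3 - d^2*l - 8*d^2 - 2*d*l^2 + 8*d*l + 16*l^2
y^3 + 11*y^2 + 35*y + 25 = (y + 1)*(y + 5)^2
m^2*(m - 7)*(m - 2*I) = m^4 - 7*m^3 - 2*I*m^3 + 14*I*m^2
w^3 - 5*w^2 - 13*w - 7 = (w - 7)*(w + 1)^2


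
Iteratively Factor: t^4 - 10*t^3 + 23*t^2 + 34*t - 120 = (t - 4)*(t^3 - 6*t^2 - t + 30) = (t - 4)*(t + 2)*(t^2 - 8*t + 15) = (t - 4)*(t - 3)*(t + 2)*(t - 5)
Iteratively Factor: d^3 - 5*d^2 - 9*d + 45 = (d - 3)*(d^2 - 2*d - 15) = (d - 5)*(d - 3)*(d + 3)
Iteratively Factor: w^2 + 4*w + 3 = (w + 1)*(w + 3)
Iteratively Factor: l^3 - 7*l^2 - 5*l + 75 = (l + 3)*(l^2 - 10*l + 25) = (l - 5)*(l + 3)*(l - 5)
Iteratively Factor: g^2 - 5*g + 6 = (g - 3)*(g - 2)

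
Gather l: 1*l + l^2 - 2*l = l^2 - l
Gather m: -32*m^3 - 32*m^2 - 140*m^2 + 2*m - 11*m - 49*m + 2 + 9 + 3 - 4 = -32*m^3 - 172*m^2 - 58*m + 10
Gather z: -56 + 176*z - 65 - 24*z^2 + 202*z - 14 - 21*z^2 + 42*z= -45*z^2 + 420*z - 135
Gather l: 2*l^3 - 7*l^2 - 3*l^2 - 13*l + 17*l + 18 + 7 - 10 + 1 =2*l^3 - 10*l^2 + 4*l + 16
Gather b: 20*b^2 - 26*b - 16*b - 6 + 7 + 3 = 20*b^2 - 42*b + 4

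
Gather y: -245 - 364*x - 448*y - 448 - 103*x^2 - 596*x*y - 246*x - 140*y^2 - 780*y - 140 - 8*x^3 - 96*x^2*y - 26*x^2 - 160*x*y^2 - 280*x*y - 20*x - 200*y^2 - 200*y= -8*x^3 - 129*x^2 - 630*x + y^2*(-160*x - 340) + y*(-96*x^2 - 876*x - 1428) - 833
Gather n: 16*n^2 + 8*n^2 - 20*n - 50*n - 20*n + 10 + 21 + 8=24*n^2 - 90*n + 39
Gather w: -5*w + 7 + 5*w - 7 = 0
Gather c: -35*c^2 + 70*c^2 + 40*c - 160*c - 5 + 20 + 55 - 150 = 35*c^2 - 120*c - 80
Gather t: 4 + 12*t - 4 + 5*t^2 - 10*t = 5*t^2 + 2*t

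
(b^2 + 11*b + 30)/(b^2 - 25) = (b + 6)/(b - 5)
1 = 1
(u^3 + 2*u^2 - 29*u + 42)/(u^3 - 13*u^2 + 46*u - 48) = (u + 7)/(u - 8)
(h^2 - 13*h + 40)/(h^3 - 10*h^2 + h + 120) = 1/(h + 3)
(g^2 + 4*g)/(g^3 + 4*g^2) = 1/g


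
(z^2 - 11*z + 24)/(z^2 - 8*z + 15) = (z - 8)/(z - 5)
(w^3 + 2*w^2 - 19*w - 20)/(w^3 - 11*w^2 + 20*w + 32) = (w + 5)/(w - 8)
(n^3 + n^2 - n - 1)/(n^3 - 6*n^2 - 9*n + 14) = (n^2 + 2*n + 1)/(n^2 - 5*n - 14)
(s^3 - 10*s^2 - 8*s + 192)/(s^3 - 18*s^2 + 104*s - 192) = (s + 4)/(s - 4)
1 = 1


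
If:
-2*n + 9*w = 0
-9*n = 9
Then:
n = -1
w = -2/9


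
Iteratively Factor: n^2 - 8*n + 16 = (n - 4)*(n - 4)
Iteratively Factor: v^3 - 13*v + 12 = (v - 1)*(v^2 + v - 12) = (v - 1)*(v + 4)*(v - 3)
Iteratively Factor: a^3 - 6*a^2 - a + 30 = (a - 3)*(a^2 - 3*a - 10) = (a - 5)*(a - 3)*(a + 2)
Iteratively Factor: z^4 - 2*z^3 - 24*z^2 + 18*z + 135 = (z + 3)*(z^3 - 5*z^2 - 9*z + 45) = (z - 5)*(z + 3)*(z^2 - 9) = (z - 5)*(z - 3)*(z + 3)*(z + 3)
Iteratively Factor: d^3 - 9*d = (d)*(d^2 - 9) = d*(d + 3)*(d - 3)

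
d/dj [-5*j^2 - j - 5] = -10*j - 1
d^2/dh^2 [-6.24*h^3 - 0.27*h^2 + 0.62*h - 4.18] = -37.44*h - 0.54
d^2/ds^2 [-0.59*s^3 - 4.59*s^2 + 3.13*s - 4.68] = -3.54*s - 9.18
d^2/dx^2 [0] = 0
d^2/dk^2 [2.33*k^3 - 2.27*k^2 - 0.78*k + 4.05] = 13.98*k - 4.54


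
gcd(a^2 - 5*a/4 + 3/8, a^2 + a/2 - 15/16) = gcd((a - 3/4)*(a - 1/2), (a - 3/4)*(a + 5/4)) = a - 3/4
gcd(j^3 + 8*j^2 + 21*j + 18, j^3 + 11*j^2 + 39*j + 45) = j^2 + 6*j + 9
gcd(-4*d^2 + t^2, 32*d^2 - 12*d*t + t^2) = 1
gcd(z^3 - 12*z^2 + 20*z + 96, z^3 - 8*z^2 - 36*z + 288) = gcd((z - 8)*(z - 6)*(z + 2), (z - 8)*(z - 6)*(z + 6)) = z^2 - 14*z + 48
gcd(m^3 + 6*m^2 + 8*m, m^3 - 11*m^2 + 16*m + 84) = m + 2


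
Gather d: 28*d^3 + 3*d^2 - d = 28*d^3 + 3*d^2 - d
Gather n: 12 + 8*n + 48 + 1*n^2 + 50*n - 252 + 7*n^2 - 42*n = 8*n^2 + 16*n - 192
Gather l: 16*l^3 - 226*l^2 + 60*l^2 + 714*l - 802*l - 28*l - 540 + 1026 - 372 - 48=16*l^3 - 166*l^2 - 116*l + 66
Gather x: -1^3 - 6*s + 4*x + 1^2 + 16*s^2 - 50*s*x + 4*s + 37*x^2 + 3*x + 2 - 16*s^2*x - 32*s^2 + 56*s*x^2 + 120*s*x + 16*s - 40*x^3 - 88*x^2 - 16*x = -16*s^2 + 14*s - 40*x^3 + x^2*(56*s - 51) + x*(-16*s^2 + 70*s - 9) + 2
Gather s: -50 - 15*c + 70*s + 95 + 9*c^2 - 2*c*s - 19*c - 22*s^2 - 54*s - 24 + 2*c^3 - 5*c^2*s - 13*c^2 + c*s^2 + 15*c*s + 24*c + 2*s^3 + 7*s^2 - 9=2*c^3 - 4*c^2 - 10*c + 2*s^3 + s^2*(c - 15) + s*(-5*c^2 + 13*c + 16) + 12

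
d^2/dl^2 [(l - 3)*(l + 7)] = 2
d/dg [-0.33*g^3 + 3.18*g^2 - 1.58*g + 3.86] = -0.99*g^2 + 6.36*g - 1.58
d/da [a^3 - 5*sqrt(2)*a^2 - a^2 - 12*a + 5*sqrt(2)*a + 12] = 3*a^2 - 10*sqrt(2)*a - 2*a - 12 + 5*sqrt(2)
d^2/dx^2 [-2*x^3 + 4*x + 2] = -12*x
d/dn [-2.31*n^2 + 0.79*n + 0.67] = 0.79 - 4.62*n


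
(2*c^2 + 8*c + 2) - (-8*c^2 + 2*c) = 10*c^2 + 6*c + 2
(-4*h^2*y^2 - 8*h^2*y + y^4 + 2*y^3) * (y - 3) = -4*h^2*y^3 + 4*h^2*y^2 + 24*h^2*y + y^5 - y^4 - 6*y^3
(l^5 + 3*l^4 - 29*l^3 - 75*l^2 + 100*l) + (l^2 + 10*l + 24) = l^5 + 3*l^4 - 29*l^3 - 74*l^2 + 110*l + 24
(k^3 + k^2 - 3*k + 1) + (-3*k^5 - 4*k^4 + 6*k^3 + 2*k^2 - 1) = -3*k^5 - 4*k^4 + 7*k^3 + 3*k^2 - 3*k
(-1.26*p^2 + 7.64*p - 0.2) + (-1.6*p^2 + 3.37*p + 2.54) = -2.86*p^2 + 11.01*p + 2.34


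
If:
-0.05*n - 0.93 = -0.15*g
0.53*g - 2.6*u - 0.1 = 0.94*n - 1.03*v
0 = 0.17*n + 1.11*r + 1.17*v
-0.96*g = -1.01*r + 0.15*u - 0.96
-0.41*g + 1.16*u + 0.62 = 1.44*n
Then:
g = 5.78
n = -1.25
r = 4.54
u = -0.04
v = -4.13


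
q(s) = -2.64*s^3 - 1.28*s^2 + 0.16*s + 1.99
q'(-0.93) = -4.31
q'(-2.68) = -49.86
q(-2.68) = 43.18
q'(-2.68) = -49.86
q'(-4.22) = -130.08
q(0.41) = 1.66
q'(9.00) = -664.40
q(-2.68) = 43.18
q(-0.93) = 2.86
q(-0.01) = 1.99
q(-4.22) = 176.92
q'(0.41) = -2.22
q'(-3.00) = -63.44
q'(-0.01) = 0.18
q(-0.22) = 1.92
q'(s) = -7.92*s^2 - 2.56*s + 0.16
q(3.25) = -101.64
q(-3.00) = 61.27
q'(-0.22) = 0.34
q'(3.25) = -91.82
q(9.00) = -2024.81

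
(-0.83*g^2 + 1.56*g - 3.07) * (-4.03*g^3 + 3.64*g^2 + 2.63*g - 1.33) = 3.3449*g^5 - 9.308*g^4 + 15.8676*g^3 - 5.9681*g^2 - 10.1489*g + 4.0831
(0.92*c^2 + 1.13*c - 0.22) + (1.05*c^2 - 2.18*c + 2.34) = 1.97*c^2 - 1.05*c + 2.12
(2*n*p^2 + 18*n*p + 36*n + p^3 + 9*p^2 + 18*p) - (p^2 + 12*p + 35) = 2*n*p^2 + 18*n*p + 36*n + p^3 + 8*p^2 + 6*p - 35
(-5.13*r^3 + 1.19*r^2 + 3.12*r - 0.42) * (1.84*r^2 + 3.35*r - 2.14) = -9.4392*r^5 - 14.9959*r^4 + 20.7055*r^3 + 7.1326*r^2 - 8.0838*r + 0.8988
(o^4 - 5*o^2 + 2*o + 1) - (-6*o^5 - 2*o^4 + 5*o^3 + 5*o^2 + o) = 6*o^5 + 3*o^4 - 5*o^3 - 10*o^2 + o + 1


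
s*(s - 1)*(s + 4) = s^3 + 3*s^2 - 4*s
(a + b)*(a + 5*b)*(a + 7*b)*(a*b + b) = a^4*b + 13*a^3*b^2 + a^3*b + 47*a^2*b^3 + 13*a^2*b^2 + 35*a*b^4 + 47*a*b^3 + 35*b^4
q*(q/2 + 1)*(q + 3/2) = q^3/2 + 7*q^2/4 + 3*q/2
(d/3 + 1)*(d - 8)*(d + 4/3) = d^3/3 - 11*d^2/9 - 92*d/9 - 32/3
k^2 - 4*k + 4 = (k - 2)^2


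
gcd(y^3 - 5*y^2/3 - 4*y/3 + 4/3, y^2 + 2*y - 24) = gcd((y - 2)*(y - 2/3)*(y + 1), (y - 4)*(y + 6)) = 1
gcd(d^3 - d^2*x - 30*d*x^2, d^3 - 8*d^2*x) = d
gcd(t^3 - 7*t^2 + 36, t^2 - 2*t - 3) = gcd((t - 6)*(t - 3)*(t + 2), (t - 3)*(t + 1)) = t - 3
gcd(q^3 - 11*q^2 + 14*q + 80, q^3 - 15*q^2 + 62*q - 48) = q - 8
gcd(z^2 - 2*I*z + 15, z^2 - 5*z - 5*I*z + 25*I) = z - 5*I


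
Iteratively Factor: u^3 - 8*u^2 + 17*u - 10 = (u - 5)*(u^2 - 3*u + 2) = (u - 5)*(u - 2)*(u - 1)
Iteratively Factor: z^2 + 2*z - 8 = (z - 2)*(z + 4)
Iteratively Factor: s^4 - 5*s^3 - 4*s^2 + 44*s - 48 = (s - 2)*(s^3 - 3*s^2 - 10*s + 24) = (s - 2)*(s + 3)*(s^2 - 6*s + 8) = (s - 4)*(s - 2)*(s + 3)*(s - 2)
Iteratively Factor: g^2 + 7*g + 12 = (g + 3)*(g + 4)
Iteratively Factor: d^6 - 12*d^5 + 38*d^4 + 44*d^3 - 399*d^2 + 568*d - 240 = (d - 1)*(d^5 - 11*d^4 + 27*d^3 + 71*d^2 - 328*d + 240) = (d - 1)^2*(d^4 - 10*d^3 + 17*d^2 + 88*d - 240) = (d - 5)*(d - 1)^2*(d^3 - 5*d^2 - 8*d + 48) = (d - 5)*(d - 4)*(d - 1)^2*(d^2 - d - 12) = (d - 5)*(d - 4)*(d - 1)^2*(d + 3)*(d - 4)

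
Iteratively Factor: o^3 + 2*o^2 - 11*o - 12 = (o - 3)*(o^2 + 5*o + 4) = (o - 3)*(o + 4)*(o + 1)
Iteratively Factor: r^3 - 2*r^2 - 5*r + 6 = (r - 1)*(r^2 - r - 6) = (r - 1)*(r + 2)*(r - 3)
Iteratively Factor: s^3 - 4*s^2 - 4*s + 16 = (s - 2)*(s^2 - 2*s - 8) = (s - 4)*(s - 2)*(s + 2)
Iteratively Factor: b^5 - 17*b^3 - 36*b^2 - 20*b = (b + 2)*(b^4 - 2*b^3 - 13*b^2 - 10*b) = (b + 2)^2*(b^3 - 4*b^2 - 5*b) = (b + 1)*(b + 2)^2*(b^2 - 5*b) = b*(b + 1)*(b + 2)^2*(b - 5)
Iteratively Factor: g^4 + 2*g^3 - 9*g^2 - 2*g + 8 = (g - 1)*(g^3 + 3*g^2 - 6*g - 8) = (g - 1)*(g + 1)*(g^2 + 2*g - 8) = (g - 1)*(g + 1)*(g + 4)*(g - 2)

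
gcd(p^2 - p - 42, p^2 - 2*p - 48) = p + 6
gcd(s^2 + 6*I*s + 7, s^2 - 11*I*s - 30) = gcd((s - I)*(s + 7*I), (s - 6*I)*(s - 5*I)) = 1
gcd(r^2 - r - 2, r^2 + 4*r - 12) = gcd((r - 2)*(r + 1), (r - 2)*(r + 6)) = r - 2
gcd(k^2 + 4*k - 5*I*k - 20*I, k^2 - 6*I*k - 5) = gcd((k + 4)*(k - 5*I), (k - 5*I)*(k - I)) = k - 5*I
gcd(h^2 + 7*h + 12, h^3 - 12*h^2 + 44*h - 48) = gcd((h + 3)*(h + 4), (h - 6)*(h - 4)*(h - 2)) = 1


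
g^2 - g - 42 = (g - 7)*(g + 6)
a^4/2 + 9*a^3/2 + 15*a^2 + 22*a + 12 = (a/2 + 1)*(a + 2)^2*(a + 3)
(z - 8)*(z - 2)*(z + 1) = z^3 - 9*z^2 + 6*z + 16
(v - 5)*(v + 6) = v^2 + v - 30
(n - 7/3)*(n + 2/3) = n^2 - 5*n/3 - 14/9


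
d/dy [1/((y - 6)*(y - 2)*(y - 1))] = (-(y - 6)*(y - 2) - (y - 6)*(y - 1) - (y - 2)*(y - 1))/((y - 6)^2*(y - 2)^2*(y - 1)^2)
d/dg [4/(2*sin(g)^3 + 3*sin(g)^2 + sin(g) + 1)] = 4*(-6*sin(g) + 3*cos(2*g) - 4)*cos(g)/(2*sin(g)^3 + 3*sin(g)^2 + sin(g) + 1)^2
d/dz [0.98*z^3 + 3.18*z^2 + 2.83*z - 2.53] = 2.94*z^2 + 6.36*z + 2.83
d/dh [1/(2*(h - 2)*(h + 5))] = (-h - 3/2)/(h^4 + 6*h^3 - 11*h^2 - 60*h + 100)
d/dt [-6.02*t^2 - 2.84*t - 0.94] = -12.04*t - 2.84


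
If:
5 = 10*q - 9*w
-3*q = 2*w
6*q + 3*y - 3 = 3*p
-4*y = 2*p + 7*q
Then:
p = -89/141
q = 10/47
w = -15/47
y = -8/141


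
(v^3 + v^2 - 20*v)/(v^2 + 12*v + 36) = v*(v^2 + v - 20)/(v^2 + 12*v + 36)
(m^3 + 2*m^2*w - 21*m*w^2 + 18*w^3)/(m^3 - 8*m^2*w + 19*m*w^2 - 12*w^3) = (-m - 6*w)/(-m + 4*w)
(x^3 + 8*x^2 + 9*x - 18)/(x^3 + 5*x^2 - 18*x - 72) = (x - 1)/(x - 4)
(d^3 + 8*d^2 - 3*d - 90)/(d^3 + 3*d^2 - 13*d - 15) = (d + 6)/(d + 1)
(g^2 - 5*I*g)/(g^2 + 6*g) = (g - 5*I)/(g + 6)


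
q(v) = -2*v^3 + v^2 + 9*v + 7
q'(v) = -6*v^2 + 2*v + 9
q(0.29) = 9.65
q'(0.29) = 9.08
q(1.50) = 16.00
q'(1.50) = -1.50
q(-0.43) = 3.47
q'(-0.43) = 7.03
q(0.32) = 9.92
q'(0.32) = 9.03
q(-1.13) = 0.99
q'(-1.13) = -0.92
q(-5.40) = 302.49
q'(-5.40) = -176.76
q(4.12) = -78.81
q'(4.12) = -84.61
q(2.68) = -0.20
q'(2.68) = -28.73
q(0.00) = 7.00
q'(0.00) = 9.00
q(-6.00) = 421.00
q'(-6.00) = -219.00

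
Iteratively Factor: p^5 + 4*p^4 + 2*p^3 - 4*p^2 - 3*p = (p + 1)*(p^4 + 3*p^3 - p^2 - 3*p) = (p + 1)*(p + 3)*(p^3 - p) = (p + 1)^2*(p + 3)*(p^2 - p) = (p - 1)*(p + 1)^2*(p + 3)*(p)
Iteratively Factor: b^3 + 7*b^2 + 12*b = (b + 3)*(b^2 + 4*b) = b*(b + 3)*(b + 4)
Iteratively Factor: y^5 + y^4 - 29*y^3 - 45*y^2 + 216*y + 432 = (y - 4)*(y^4 + 5*y^3 - 9*y^2 - 81*y - 108) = (y - 4)*(y + 3)*(y^3 + 2*y^2 - 15*y - 36) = (y - 4)*(y + 3)^2*(y^2 - y - 12) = (y - 4)*(y + 3)^3*(y - 4)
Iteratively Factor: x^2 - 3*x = (x)*(x - 3)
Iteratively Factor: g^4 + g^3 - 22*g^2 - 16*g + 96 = (g - 4)*(g^3 + 5*g^2 - 2*g - 24) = (g - 4)*(g + 4)*(g^2 + g - 6) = (g - 4)*(g - 2)*(g + 4)*(g + 3)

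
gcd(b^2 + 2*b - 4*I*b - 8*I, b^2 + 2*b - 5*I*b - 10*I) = b + 2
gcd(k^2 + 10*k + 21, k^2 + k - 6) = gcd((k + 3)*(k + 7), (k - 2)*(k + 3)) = k + 3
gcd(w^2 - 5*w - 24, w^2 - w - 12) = w + 3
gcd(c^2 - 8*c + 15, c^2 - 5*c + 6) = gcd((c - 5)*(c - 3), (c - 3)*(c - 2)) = c - 3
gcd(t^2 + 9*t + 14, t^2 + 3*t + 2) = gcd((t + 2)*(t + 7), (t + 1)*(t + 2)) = t + 2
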